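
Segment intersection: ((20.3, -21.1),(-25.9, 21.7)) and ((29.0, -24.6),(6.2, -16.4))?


Cross products: d1=-8.46, d2=-605.46, d3=-210.66, d4=386.34
d1*d2 < 0 and d3*d4 < 0? no

No, they don't intersect


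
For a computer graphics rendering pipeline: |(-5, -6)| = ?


|u| = sqrt((-5)^2 + (-6)^2) = sqrt(61) = 7.8102

7.8102


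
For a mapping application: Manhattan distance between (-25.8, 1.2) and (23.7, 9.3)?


|(-25.8)-23.7| + |1.2-9.3| = 49.5 + 8.1 = 57.6

57.6


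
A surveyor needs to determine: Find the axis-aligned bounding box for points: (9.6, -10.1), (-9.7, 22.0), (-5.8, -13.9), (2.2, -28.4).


x range: [-9.7, 9.6]
y range: [-28.4, 22]
Bounding box: (-9.7,-28.4) to (9.6,22)

(-9.7,-28.4) to (9.6,22)


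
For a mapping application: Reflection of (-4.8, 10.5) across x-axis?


Reflection over x-axis: (x,y) -> (x,-y)
(-4.8, 10.5) -> (-4.8, -10.5)

(-4.8, -10.5)


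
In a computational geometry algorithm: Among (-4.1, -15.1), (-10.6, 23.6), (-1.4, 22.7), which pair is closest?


d(P0,P1) = 39.2421, d(P0,P2) = 37.8963, d(P1,P2) = 9.2439
Closest: P1 and P2

Closest pair: (-10.6, 23.6) and (-1.4, 22.7), distance = 9.2439


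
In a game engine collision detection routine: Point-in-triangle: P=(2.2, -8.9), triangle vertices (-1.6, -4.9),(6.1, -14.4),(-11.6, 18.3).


Cross products: AB x AP = 5.3, BC x BP = 30.18, CA x CP = 48.16
All same sign? yes

Yes, inside


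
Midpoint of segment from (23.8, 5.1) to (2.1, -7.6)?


M = ((23.8+2.1)/2, (5.1+(-7.6))/2)
= (12.95, -1.25)

(12.95, -1.25)


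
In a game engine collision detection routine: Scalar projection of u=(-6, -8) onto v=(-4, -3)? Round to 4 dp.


u.v = 48, |v| = sqrt(25) = 5
Scalar projection = u.v / |v| = 48 / sqrt(25) = 9.6

9.6


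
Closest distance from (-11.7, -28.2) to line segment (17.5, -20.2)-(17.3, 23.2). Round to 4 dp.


Project P onto AB: t = 0 (clamped to [0,1])
Closest point on segment: (17.5, -20.2)
Distance: 30.2761

30.2761


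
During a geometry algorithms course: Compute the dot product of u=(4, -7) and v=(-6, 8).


u . v = u_x*v_x + u_y*v_y = 4*(-6) + (-7)*8
= (-24) + (-56) = -80

-80


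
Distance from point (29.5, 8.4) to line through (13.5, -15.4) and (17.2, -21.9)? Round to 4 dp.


|cross product| = 192.06
|line direction| = sqrt(55.94) = 7.4793
Distance = 192.06/sqrt(55.94) = 25.6789

25.6789


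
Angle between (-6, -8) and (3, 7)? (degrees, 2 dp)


u.v = -74, |u| = sqrt(100) = 10, |v| = sqrt(58) = 7.6158
cos(theta) = u.v/(|u||v|) = -74/sqrt(5800) = -0.971668
theta = acos(-0.971668) = 166.33 degrees

166.33 degrees


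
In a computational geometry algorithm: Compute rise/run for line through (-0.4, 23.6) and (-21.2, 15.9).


slope = (y2-y1)/(x2-x1) = (15.9-23.6)/((-21.2)-(-0.4)) = (-7.7)/(-20.8) = 0.3702

0.3702


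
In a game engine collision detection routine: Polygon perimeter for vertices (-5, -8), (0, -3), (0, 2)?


Sides: (-5, -8)->(0, -3): sqrt(50) = 7.071068, (0, -3)->(0, 2): sqrt(25) = 5, (0, 2)->(-5, -8): sqrt(125) = 11.18034
Sum = 23.251408
Perimeter = 23.2514

23.2514


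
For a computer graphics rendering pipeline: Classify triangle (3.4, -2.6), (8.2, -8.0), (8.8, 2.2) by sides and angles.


Side lengths squared: AB^2=52.2, BC^2=104.4, CA^2=52.2
Sorted: [52.2, 52.2, 104.4]
By sides: Isosceles, By angles: Right

Isosceles, Right


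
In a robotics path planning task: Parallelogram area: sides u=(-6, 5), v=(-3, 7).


|u x v| = |(-6)*7 - 5*(-3)|
= |(-42) - (-15)| = 27

27


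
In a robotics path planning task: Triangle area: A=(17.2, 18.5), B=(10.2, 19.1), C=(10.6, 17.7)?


Area = |x_A(y_B-y_C) + x_B(y_C-y_A) + x_C(y_A-y_B)|/2
= |24.08 + (-8.16) + (-6.36)|/2
= 9.56/2 = 4.78

4.78


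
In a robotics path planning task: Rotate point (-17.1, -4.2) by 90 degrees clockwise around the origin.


90° CW: (x,y) -> (y, -x)
(-17.1,-4.2) -> (-4.2, 17.1)

(-4.2, 17.1)


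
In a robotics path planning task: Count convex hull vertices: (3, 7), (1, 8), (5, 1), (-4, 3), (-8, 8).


Convex hull vertices (CCW): (-8, 8), (-4, 3), (5, 1), (3, 7), (1, 8)
Count = 5

5


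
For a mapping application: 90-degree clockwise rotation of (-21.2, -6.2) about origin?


90° CW: (x,y) -> (y, -x)
(-21.2,-6.2) -> (-6.2, 21.2)

(-6.2, 21.2)


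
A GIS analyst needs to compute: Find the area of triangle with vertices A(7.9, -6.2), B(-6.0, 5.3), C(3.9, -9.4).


Area = |x_A(y_B-y_C) + x_B(y_C-y_A) + x_C(y_A-y_B)|/2
= |116.13 + 19.2 + (-44.85)|/2
= 90.48/2 = 45.24

45.24


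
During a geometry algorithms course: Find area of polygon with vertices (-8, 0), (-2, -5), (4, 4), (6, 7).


Shoelace sum: ((-8)*(-5) - (-2)*0) + ((-2)*4 - 4*(-5)) + (4*7 - 6*4) + (6*0 - (-8)*7)
= 112
Area = |112|/2 = 56

56


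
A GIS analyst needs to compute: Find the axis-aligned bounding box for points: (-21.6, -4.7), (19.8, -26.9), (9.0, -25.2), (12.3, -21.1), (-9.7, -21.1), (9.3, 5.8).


x range: [-21.6, 19.8]
y range: [-26.9, 5.8]
Bounding box: (-21.6,-26.9) to (19.8,5.8)

(-21.6,-26.9) to (19.8,5.8)


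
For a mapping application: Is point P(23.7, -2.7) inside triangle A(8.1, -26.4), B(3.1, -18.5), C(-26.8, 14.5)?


Cross products: AB x AP = -241.74, BC x BP = -1152.22, CA x CP = 1465.17
All same sign? no

No, outside


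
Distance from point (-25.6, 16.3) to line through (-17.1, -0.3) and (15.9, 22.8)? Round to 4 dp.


|cross product| = 744.15
|line direction| = sqrt(1622.61) = 40.2816
Distance = 744.15/sqrt(1622.61) = 18.4737

18.4737


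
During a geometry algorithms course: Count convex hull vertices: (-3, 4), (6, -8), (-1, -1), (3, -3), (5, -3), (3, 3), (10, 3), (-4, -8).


Convex hull vertices (CCW): (-4, -8), (6, -8), (10, 3), (-3, 4)
Count = 4

4


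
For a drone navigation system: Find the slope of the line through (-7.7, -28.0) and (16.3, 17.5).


slope = (y2-y1)/(x2-x1) = (17.5-(-28))/(16.3-(-7.7)) = 45.5/24 = 1.8958

1.8958


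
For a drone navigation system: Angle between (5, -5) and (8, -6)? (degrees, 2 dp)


u.v = 70, |u| = sqrt(50) = 7.0711, |v| = sqrt(100) = 10
cos(theta) = u.v/(|u||v|) = 70/sqrt(5000) = 0.989949
theta = acos(0.989949) = 8.13 degrees

8.13 degrees


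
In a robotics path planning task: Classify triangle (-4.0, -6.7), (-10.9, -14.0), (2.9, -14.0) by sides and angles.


Side lengths squared: AB^2=100.9, BC^2=190.44, CA^2=100.9
Sorted: [100.9, 100.9, 190.44]
By sides: Isosceles, By angles: Acute

Isosceles, Acute


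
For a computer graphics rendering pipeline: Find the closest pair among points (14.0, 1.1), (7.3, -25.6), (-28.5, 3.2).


d(P0,P1) = 27.5278, d(P0,P2) = 42.5519, d(P1,P2) = 45.9465
Closest: P0 and P1

Closest pair: (14.0, 1.1) and (7.3, -25.6), distance = 27.5278


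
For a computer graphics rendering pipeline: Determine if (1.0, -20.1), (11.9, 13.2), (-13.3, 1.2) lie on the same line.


Cross product: (11.9-1)*(1.2-(-20.1)) - (13.2-(-20.1))*((-13.3)-1)
= 708.36

No, not collinear


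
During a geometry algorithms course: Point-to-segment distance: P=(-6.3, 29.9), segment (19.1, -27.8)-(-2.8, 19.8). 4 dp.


Project P onto AB: t = 1 (clamped to [0,1])
Closest point on segment: (-2.8, 19.8)
Distance: 10.6892

10.6892


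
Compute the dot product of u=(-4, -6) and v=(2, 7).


u . v = u_x*v_x + u_y*v_y = (-4)*2 + (-6)*7
= (-8) + (-42) = -50

-50


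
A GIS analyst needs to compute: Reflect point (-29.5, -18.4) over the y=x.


Reflection over y=x: (x,y) -> (y,x)
(-29.5, -18.4) -> (-18.4, -29.5)

(-18.4, -29.5)


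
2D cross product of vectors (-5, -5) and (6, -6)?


u x v = u_x*v_y - u_y*v_x = (-5)*(-6) - (-5)*6
= 30 - (-30) = 60

60


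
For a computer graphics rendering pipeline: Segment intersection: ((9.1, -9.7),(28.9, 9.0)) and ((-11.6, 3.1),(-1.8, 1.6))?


Cross products: d1=-94.39, d2=118.57, d3=640.53, d4=427.57
d1*d2 < 0 and d3*d4 < 0? no

No, they don't intersect


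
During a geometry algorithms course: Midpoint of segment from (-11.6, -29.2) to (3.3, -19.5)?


M = (((-11.6)+3.3)/2, ((-29.2)+(-19.5))/2)
= (-4.15, -24.35)

(-4.15, -24.35)


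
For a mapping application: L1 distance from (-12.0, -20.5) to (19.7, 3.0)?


|(-12)-19.7| + |(-20.5)-3| = 31.7 + 23.5 = 55.2

55.2


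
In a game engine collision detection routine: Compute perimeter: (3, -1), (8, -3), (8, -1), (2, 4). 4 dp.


Sides: (3, -1)->(8, -3): sqrt(29) = 5.385165, (8, -3)->(8, -1): sqrt(4) = 2, (8, -1)->(2, 4): sqrt(61) = 7.81025, (2, 4)->(3, -1): sqrt(26) = 5.09902
Sum = 20.294435
Perimeter = 20.2944

20.2944


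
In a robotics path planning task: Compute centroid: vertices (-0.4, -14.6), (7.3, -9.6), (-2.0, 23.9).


Centroid = ((x_A+x_B+x_C)/3, (y_A+y_B+y_C)/3)
= (((-0.4)+7.3+(-2))/3, ((-14.6)+(-9.6)+23.9)/3)
= (1.6333, -0.1)

(1.6333, -0.1)


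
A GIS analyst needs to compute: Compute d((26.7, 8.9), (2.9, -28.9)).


dx=-23.8, dy=-37.8
d^2 = (-23.8)^2 + (-37.8)^2 = 1995.28
d = sqrt(1995.28) = 44.6686

44.6686


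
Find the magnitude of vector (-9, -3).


|u| = sqrt((-9)^2 + (-3)^2) = sqrt(90) = 9.4868

9.4868


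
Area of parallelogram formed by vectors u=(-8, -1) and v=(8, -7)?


|u x v| = |(-8)*(-7) - (-1)*8|
= |56 - (-8)| = 64

64


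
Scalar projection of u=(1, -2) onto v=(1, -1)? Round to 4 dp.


u.v = 3, |v| = sqrt(2) = 1.4142
Scalar projection = u.v / |v| = 3 / sqrt(2) = 2.1213

2.1213


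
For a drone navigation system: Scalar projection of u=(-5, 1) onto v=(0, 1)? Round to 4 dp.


u.v = 1, |v| = sqrt(1) = 1
Scalar projection = u.v / |v| = 1 / sqrt(1) = 1

1


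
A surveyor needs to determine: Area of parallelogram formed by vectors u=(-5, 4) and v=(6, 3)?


|u x v| = |(-5)*3 - 4*6|
= |(-15) - 24| = 39

39


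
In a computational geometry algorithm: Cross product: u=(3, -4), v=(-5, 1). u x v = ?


u x v = u_x*v_y - u_y*v_x = 3*1 - (-4)*(-5)
= 3 - 20 = -17

-17


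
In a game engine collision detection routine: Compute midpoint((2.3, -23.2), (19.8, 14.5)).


M = ((2.3+19.8)/2, ((-23.2)+14.5)/2)
= (11.05, -4.35)

(11.05, -4.35)


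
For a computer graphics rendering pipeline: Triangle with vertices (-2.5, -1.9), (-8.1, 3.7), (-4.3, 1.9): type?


Side lengths squared: AB^2=62.72, BC^2=17.68, CA^2=17.68
Sorted: [17.68, 17.68, 62.72]
By sides: Isosceles, By angles: Obtuse

Isosceles, Obtuse


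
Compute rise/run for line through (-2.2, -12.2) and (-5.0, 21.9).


slope = (y2-y1)/(x2-x1) = (21.9-(-12.2))/((-5)-(-2.2)) = 34.1/(-2.8) = -12.1786

-12.1786


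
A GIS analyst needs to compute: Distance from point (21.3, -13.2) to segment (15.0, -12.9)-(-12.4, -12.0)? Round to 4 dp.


Project P onto AB: t = 0 (clamped to [0,1])
Closest point on segment: (15, -12.9)
Distance: 6.3071

6.3071


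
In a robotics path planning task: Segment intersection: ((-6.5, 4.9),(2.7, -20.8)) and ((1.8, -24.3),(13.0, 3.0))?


Cross products: d1=553.63, d2=14.63, d3=-55.33, d4=483.67
d1*d2 < 0 and d3*d4 < 0? no

No, they don't intersect


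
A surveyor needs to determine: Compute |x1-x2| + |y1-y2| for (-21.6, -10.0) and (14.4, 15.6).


|(-21.6)-14.4| + |(-10)-15.6| = 36 + 25.6 = 61.6

61.6


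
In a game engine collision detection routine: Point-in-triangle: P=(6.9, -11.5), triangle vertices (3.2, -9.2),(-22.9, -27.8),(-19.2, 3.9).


Cross products: AB x AP = 128.85, BC x BP = -884.35, CA x CP = -3.05
All same sign? no

No, outside


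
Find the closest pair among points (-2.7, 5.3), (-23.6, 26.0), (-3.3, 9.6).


d(P0,P1) = 29.416, d(P0,P2) = 4.3417, d(P1,P2) = 26.0969
Closest: P0 and P2

Closest pair: (-2.7, 5.3) and (-3.3, 9.6), distance = 4.3417


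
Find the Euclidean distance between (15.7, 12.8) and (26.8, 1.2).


dx=11.1, dy=-11.6
d^2 = 11.1^2 + (-11.6)^2 = 257.77
d = sqrt(257.77) = 16.0552

16.0552


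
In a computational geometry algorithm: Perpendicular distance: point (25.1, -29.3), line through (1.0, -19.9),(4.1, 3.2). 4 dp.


|cross product| = 585.85
|line direction| = sqrt(543.22) = 23.3071
Distance = 585.85/sqrt(543.22) = 25.1361

25.1361


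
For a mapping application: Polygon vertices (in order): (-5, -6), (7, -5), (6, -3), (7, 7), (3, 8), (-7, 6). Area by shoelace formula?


Shoelace sum: ((-5)*(-5) - 7*(-6)) + (7*(-3) - 6*(-5)) + (6*7 - 7*(-3)) + (7*8 - 3*7) + (3*6 - (-7)*8) + ((-7)*(-6) - (-5)*6)
= 320
Area = |320|/2 = 160

160


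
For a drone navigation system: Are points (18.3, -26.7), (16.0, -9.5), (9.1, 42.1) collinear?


Cross product: (16-18.3)*(42.1-(-26.7)) - ((-9.5)-(-26.7))*(9.1-18.3)
= 0

Yes, collinear


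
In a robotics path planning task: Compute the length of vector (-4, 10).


|u| = sqrt((-4)^2 + 10^2) = sqrt(116) = 10.7703

10.7703


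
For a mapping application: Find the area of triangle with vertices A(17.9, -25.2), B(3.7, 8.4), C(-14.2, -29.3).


Area = |x_A(y_B-y_C) + x_B(y_C-y_A) + x_C(y_A-y_B)|/2
= |674.83 + (-15.17) + 477.12|/2
= 1136.78/2 = 568.39

568.39


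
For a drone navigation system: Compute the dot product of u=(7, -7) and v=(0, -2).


u . v = u_x*v_x + u_y*v_y = 7*0 + (-7)*(-2)
= 0 + 14 = 14

14


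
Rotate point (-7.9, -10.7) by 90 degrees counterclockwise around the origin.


90° CCW: (x,y) -> (-y, x)
(-7.9,-10.7) -> (10.7, -7.9)

(10.7, -7.9)


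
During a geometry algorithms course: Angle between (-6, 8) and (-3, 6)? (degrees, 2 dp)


u.v = 66, |u| = sqrt(100) = 10, |v| = sqrt(45) = 6.7082
cos(theta) = u.v/(|u||v|) = 66/sqrt(4500) = 0.98387
theta = acos(0.98387) = 10.3 degrees

10.3 degrees


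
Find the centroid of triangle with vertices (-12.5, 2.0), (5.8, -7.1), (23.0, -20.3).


Centroid = ((x_A+x_B+x_C)/3, (y_A+y_B+y_C)/3)
= (((-12.5)+5.8+23)/3, (2+(-7.1)+(-20.3))/3)
= (5.4333, -8.4667)

(5.4333, -8.4667)


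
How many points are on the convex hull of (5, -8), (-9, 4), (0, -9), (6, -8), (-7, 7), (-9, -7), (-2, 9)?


Convex hull vertices (CCW): (-9, -7), (0, -9), (6, -8), (-2, 9), (-7, 7), (-9, 4)
Count = 6

6


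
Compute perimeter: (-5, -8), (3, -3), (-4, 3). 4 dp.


Sides: (-5, -8)->(3, -3): sqrt(89) = 9.433981, (3, -3)->(-4, 3): sqrt(85) = 9.219544, (-4, 3)->(-5, -8): sqrt(122) = 11.045361
Sum = 29.698886
Perimeter = 29.6989

29.6989


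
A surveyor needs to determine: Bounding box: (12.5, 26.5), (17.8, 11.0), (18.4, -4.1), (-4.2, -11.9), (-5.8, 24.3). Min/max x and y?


x range: [-5.8, 18.4]
y range: [-11.9, 26.5]
Bounding box: (-5.8,-11.9) to (18.4,26.5)

(-5.8,-11.9) to (18.4,26.5)


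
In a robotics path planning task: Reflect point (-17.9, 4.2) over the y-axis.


Reflection over y-axis: (x,y) -> (-x,y)
(-17.9, 4.2) -> (17.9, 4.2)

(17.9, 4.2)


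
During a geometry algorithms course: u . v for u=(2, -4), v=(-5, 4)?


u . v = u_x*v_x + u_y*v_y = 2*(-5) + (-4)*4
= (-10) + (-16) = -26

-26


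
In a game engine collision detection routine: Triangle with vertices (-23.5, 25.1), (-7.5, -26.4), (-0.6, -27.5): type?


Side lengths squared: AB^2=2908.25, BC^2=48.82, CA^2=3291.17
Sorted: [48.82, 2908.25, 3291.17]
By sides: Scalene, By angles: Obtuse

Scalene, Obtuse


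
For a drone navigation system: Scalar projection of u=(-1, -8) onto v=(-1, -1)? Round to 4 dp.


u.v = 9, |v| = sqrt(2) = 1.4142
Scalar projection = u.v / |v| = 9 / sqrt(2) = 6.364

6.364


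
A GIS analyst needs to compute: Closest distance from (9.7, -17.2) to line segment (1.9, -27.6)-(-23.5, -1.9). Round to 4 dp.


Project P onto AB: t = 0.053 (clamped to [0,1])
Closest point on segment: (0.5546, -26.2387)
Distance: 12.8583

12.8583


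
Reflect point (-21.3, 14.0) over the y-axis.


Reflection over y-axis: (x,y) -> (-x,y)
(-21.3, 14) -> (21.3, 14)

(21.3, 14)


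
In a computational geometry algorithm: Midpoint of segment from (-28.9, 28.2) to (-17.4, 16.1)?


M = (((-28.9)+(-17.4))/2, (28.2+16.1)/2)
= (-23.15, 22.15)

(-23.15, 22.15)


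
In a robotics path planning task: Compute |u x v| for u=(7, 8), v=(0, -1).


|u x v| = |7*(-1) - 8*0|
= |(-7) - 0| = 7

7


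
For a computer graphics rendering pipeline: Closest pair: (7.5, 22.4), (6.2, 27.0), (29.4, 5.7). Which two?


d(P0,P1) = 4.7802, d(P0,P2) = 27.5409, d(P1,P2) = 31.4949
Closest: P0 and P1

Closest pair: (7.5, 22.4) and (6.2, 27.0), distance = 4.7802


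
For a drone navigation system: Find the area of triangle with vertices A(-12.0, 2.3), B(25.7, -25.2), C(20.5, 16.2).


Area = |x_A(y_B-y_C) + x_B(y_C-y_A) + x_C(y_A-y_B)|/2
= |496.8 + 357.23 + 563.75|/2
= 1417.78/2 = 708.89

708.89


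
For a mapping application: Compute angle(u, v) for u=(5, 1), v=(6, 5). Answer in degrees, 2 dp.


u.v = 35, |u| = sqrt(26) = 5.099, |v| = sqrt(61) = 7.8102
cos(theta) = u.v/(|u||v|) = 35/sqrt(1586) = 0.878853
theta = acos(0.878853) = 28.5 degrees

28.5 degrees


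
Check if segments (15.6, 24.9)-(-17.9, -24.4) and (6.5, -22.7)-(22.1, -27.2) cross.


Cross products: d1=783.51, d2=-136.32, d3=1145.97, d4=2065.8
d1*d2 < 0 and d3*d4 < 0? no

No, they don't intersect


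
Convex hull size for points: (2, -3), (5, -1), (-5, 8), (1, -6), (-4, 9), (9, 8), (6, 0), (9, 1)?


Convex hull vertices (CCW): (-5, 8), (1, -6), (9, 1), (9, 8), (-4, 9)
Count = 5

5


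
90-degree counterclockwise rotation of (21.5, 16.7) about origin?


90° CCW: (x,y) -> (-y, x)
(21.5,16.7) -> (-16.7, 21.5)

(-16.7, 21.5)


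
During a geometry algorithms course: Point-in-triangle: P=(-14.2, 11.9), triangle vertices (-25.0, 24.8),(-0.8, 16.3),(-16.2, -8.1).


Cross products: AB x AP = -220.38, BC x BP = -259.2, CA x CP = -241.8
All same sign? yes

Yes, inside


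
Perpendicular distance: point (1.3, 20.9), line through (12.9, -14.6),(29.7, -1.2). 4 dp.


|cross product| = 751.84
|line direction| = sqrt(461.8) = 21.4895
Distance = 751.84/sqrt(461.8) = 34.9863

34.9863


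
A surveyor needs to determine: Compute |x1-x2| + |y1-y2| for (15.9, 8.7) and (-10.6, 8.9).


|15.9-(-10.6)| + |8.7-8.9| = 26.5 + 0.2 = 26.7

26.7


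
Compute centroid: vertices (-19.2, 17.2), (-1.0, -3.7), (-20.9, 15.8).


Centroid = ((x_A+x_B+x_C)/3, (y_A+y_B+y_C)/3)
= (((-19.2)+(-1)+(-20.9))/3, (17.2+(-3.7)+15.8)/3)
= (-13.7, 9.7667)

(-13.7, 9.7667)


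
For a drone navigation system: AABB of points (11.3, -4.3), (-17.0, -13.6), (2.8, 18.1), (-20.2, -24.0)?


x range: [-20.2, 11.3]
y range: [-24, 18.1]
Bounding box: (-20.2,-24) to (11.3,18.1)

(-20.2,-24) to (11.3,18.1)


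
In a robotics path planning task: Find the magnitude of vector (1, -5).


|u| = sqrt(1^2 + (-5)^2) = sqrt(26) = 5.099

5.099


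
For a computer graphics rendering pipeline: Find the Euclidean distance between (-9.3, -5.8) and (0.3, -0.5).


dx=9.6, dy=5.3
d^2 = 9.6^2 + 5.3^2 = 120.25
d = sqrt(120.25) = 10.9659

10.9659


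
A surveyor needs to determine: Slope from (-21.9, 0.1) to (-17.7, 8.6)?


slope = (y2-y1)/(x2-x1) = (8.6-0.1)/((-17.7)-(-21.9)) = 8.5/4.2 = 2.0238

2.0238


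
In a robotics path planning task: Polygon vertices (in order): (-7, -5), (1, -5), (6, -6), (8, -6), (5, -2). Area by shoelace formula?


Shoelace sum: ((-7)*(-5) - 1*(-5)) + (1*(-6) - 6*(-5)) + (6*(-6) - 8*(-6)) + (8*(-2) - 5*(-6)) + (5*(-5) - (-7)*(-2))
= 51
Area = |51|/2 = 25.5

25.5


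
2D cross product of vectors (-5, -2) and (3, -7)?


u x v = u_x*v_y - u_y*v_x = (-5)*(-7) - (-2)*3
= 35 - (-6) = 41

41


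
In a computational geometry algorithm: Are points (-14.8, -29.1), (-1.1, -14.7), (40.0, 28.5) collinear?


Cross product: ((-1.1)-(-14.8))*(28.5-(-29.1)) - ((-14.7)-(-29.1))*(40-(-14.8))
= 0

Yes, collinear


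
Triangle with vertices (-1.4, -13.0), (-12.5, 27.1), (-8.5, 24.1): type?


Side lengths squared: AB^2=1731.22, BC^2=25, CA^2=1426.82
Sorted: [25, 1426.82, 1731.22]
By sides: Scalene, By angles: Obtuse

Scalene, Obtuse


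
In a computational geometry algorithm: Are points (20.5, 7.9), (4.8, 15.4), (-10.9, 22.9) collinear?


Cross product: (4.8-20.5)*(22.9-7.9) - (15.4-7.9)*((-10.9)-20.5)
= 0

Yes, collinear


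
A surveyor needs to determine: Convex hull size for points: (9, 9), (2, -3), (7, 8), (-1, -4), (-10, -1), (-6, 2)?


Convex hull vertices (CCW): (-10, -1), (-1, -4), (2, -3), (9, 9), (-6, 2)
Count = 5

5


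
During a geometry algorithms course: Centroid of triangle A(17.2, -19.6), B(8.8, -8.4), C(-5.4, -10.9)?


Centroid = ((x_A+x_B+x_C)/3, (y_A+y_B+y_C)/3)
= ((17.2+8.8+(-5.4))/3, ((-19.6)+(-8.4)+(-10.9))/3)
= (6.8667, -12.9667)

(6.8667, -12.9667)


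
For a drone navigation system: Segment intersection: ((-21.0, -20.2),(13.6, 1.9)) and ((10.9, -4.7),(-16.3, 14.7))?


Cross products: d1=1040.46, d2=-231.9, d3=-168.69, d4=1103.67
d1*d2 < 0 and d3*d4 < 0? yes

Yes, they intersect


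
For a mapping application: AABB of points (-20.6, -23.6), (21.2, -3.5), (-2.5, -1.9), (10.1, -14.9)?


x range: [-20.6, 21.2]
y range: [-23.6, -1.9]
Bounding box: (-20.6,-23.6) to (21.2,-1.9)

(-20.6,-23.6) to (21.2,-1.9)


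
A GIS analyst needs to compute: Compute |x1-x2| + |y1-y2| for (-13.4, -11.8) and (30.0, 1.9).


|(-13.4)-30| + |(-11.8)-1.9| = 43.4 + 13.7 = 57.1

57.1


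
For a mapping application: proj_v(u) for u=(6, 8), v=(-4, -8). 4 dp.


u.v = -88, |v| = sqrt(80) = 8.9443
Scalar projection = u.v / |v| = -88 / sqrt(80) = -9.8387

-9.8387


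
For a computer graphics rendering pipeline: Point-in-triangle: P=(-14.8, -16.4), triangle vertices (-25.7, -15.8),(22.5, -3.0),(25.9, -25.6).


Cross products: AB x AP = -168.44, BC x BP = -888.54, CA x CP = -75.86
All same sign? yes

Yes, inside


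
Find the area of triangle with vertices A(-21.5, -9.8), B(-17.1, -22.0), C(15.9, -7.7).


Area = |x_A(y_B-y_C) + x_B(y_C-y_A) + x_C(y_A-y_B)|/2
= |307.45 + (-35.91) + 193.98|/2
= 465.52/2 = 232.76

232.76


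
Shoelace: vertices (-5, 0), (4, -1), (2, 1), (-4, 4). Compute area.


Shoelace sum: ((-5)*(-1) - 4*0) + (4*1 - 2*(-1)) + (2*4 - (-4)*1) + ((-4)*0 - (-5)*4)
= 43
Area = |43|/2 = 21.5

21.5


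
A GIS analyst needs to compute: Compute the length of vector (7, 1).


|u| = sqrt(7^2 + 1^2) = sqrt(50) = 7.0711

7.0711


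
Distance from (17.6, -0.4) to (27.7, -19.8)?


dx=10.1, dy=-19.4
d^2 = 10.1^2 + (-19.4)^2 = 478.37
d = sqrt(478.37) = 21.8717

21.8717


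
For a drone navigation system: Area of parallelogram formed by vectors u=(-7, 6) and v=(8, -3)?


|u x v| = |(-7)*(-3) - 6*8|
= |21 - 48| = 27

27


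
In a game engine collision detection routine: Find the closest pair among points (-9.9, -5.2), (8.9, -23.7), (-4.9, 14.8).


d(P0,P1) = 26.3759, d(P0,P2) = 20.6155, d(P1,P2) = 40.8985
Closest: P0 and P2

Closest pair: (-9.9, -5.2) and (-4.9, 14.8), distance = 20.6155


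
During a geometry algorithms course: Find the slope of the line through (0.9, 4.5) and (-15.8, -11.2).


slope = (y2-y1)/(x2-x1) = ((-11.2)-4.5)/((-15.8)-0.9) = (-15.7)/(-16.7) = 0.9401

0.9401


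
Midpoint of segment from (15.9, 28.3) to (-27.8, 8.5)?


M = ((15.9+(-27.8))/2, (28.3+8.5)/2)
= (-5.95, 18.4)

(-5.95, 18.4)


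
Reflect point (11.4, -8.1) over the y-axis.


Reflection over y-axis: (x,y) -> (-x,y)
(11.4, -8.1) -> (-11.4, -8.1)

(-11.4, -8.1)


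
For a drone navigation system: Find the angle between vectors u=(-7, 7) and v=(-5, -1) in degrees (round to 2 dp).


u.v = 28, |u| = sqrt(98) = 9.8995, |v| = sqrt(26) = 5.099
cos(theta) = u.v/(|u||v|) = 28/sqrt(2548) = 0.5547
theta = acos(0.5547) = 56.31 degrees

56.31 degrees


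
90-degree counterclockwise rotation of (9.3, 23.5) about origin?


90° CCW: (x,y) -> (-y, x)
(9.3,23.5) -> (-23.5, 9.3)

(-23.5, 9.3)


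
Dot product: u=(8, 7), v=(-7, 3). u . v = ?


u . v = u_x*v_x + u_y*v_y = 8*(-7) + 7*3
= (-56) + 21 = -35

-35


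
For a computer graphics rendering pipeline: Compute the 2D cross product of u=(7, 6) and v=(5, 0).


u x v = u_x*v_y - u_y*v_x = 7*0 - 6*5
= 0 - 30 = -30

-30


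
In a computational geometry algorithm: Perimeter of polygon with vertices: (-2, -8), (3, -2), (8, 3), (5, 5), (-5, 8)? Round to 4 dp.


Sides: (-2, -8)->(3, -2): sqrt(61) = 7.81025, (3, -2)->(8, 3): sqrt(50) = 7.071068, (8, 3)->(5, 5): sqrt(13) = 3.605551, (5, 5)->(-5, 8): sqrt(109) = 10.440307, (-5, 8)->(-2, -8): sqrt(265) = 16.278821
Sum = 45.205997
Perimeter = 45.206

45.206


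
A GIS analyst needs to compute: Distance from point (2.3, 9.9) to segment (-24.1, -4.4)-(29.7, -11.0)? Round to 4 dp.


Project P onto AB: t = 0.4513 (clamped to [0,1])
Closest point on segment: (0.1803, -7.3786)
Distance: 17.4082

17.4082


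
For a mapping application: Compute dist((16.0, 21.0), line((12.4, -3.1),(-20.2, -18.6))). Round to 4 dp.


|cross product| = 729.86
|line direction| = sqrt(1303.01) = 36.0972
Distance = 729.86/sqrt(1303.01) = 20.2193

20.2193


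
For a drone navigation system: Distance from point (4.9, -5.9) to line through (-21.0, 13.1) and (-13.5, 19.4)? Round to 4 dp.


|cross product| = 305.67
|line direction| = sqrt(95.94) = 9.7949
Distance = 305.67/sqrt(95.94) = 31.2071

31.2071


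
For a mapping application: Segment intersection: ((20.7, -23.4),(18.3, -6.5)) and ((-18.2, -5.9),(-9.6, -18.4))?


Cross products: d1=335.75, d2=451.09, d3=615.41, d4=500.07
d1*d2 < 0 and d3*d4 < 0? no

No, they don't intersect


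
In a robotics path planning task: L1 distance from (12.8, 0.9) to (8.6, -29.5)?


|12.8-8.6| + |0.9-(-29.5)| = 4.2 + 30.4 = 34.6

34.6


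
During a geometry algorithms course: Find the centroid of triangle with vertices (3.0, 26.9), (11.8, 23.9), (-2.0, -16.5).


Centroid = ((x_A+x_B+x_C)/3, (y_A+y_B+y_C)/3)
= ((3+11.8+(-2))/3, (26.9+23.9+(-16.5))/3)
= (4.2667, 11.4333)

(4.2667, 11.4333)


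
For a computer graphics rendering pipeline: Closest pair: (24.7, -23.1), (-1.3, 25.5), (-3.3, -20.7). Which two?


d(P0,P1) = 55.1177, d(P0,P2) = 28.1027, d(P1,P2) = 46.2433
Closest: P0 and P2

Closest pair: (24.7, -23.1) and (-3.3, -20.7), distance = 28.1027


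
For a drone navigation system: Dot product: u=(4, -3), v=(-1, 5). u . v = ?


u . v = u_x*v_x + u_y*v_y = 4*(-1) + (-3)*5
= (-4) + (-15) = -19

-19


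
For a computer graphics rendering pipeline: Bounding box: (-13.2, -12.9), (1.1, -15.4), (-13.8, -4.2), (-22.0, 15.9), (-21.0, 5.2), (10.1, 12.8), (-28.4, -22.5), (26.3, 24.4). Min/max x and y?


x range: [-28.4, 26.3]
y range: [-22.5, 24.4]
Bounding box: (-28.4,-22.5) to (26.3,24.4)

(-28.4,-22.5) to (26.3,24.4)


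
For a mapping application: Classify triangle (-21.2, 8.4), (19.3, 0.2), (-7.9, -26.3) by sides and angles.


Side lengths squared: AB^2=1707.49, BC^2=1442.09, CA^2=1380.98
Sorted: [1380.98, 1442.09, 1707.49]
By sides: Scalene, By angles: Acute

Scalene, Acute


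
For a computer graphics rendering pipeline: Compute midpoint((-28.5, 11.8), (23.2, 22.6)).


M = (((-28.5)+23.2)/2, (11.8+22.6)/2)
= (-2.65, 17.2)

(-2.65, 17.2)


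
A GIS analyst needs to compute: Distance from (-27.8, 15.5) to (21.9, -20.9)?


dx=49.7, dy=-36.4
d^2 = 49.7^2 + (-36.4)^2 = 3795.05
d = sqrt(3795.05) = 61.604

61.604


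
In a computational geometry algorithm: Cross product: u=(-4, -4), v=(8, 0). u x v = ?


u x v = u_x*v_y - u_y*v_x = (-4)*0 - (-4)*8
= 0 - (-32) = 32

32


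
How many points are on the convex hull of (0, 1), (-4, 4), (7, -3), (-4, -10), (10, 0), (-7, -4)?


Convex hull vertices (CCW): (-7, -4), (-4, -10), (7, -3), (10, 0), (-4, 4)
Count = 5

5


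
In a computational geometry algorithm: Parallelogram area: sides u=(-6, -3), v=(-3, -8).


|u x v| = |(-6)*(-8) - (-3)*(-3)|
= |48 - 9| = 39

39


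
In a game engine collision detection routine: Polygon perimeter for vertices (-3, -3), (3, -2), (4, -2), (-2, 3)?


Sides: (-3, -3)->(3, -2): sqrt(37) = 6.082763, (3, -2)->(4, -2): sqrt(1) = 1, (4, -2)->(-2, 3): sqrt(61) = 7.81025, (-2, 3)->(-3, -3): sqrt(37) = 6.082763
Sum = 20.975776
Perimeter = 20.9758

20.9758


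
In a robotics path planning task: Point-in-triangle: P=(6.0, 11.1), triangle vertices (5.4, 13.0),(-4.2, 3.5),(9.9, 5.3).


Cross products: AB x AP = 23.94, BC x BP = 88.8, CA x CP = 3.93
All same sign? yes

Yes, inside


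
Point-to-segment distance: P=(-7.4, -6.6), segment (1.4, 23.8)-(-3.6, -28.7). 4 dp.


Project P onto AB: t = 0.5897 (clamped to [0,1])
Closest point on segment: (-1.5483, -7.1573)
Distance: 5.8782

5.8782


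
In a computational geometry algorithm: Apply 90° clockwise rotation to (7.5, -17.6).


90° CW: (x,y) -> (y, -x)
(7.5,-17.6) -> (-17.6, -7.5)

(-17.6, -7.5)


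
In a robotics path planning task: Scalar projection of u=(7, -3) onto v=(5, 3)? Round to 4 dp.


u.v = 26, |v| = sqrt(34) = 5.831
Scalar projection = u.v / |v| = 26 / sqrt(34) = 4.459

4.459


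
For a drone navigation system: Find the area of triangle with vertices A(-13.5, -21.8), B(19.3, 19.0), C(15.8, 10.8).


Area = |x_A(y_B-y_C) + x_B(y_C-y_A) + x_C(y_A-y_B)|/2
= |(-110.7) + 629.18 + (-644.64)|/2
= 126.16/2 = 63.08

63.08


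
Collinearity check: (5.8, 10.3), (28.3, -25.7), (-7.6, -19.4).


Cross product: (28.3-5.8)*((-19.4)-10.3) - ((-25.7)-10.3)*((-7.6)-5.8)
= -1150.65

No, not collinear


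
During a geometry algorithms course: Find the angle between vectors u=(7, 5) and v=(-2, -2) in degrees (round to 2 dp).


u.v = -24, |u| = sqrt(74) = 8.6023, |v| = sqrt(8) = 2.8284
cos(theta) = u.v/(|u||v|) = -24/sqrt(592) = -0.986394
theta = acos(-0.986394) = 170.54 degrees

170.54 degrees


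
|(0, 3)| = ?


|u| = sqrt(0^2 + 3^2) = sqrt(9) = 3

3


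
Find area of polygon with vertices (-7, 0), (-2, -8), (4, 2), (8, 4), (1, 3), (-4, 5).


Shoelace sum: ((-7)*(-8) - (-2)*0) + ((-2)*2 - 4*(-8)) + (4*4 - 8*2) + (8*3 - 1*4) + (1*5 - (-4)*3) + ((-4)*0 - (-7)*5)
= 156
Area = |156|/2 = 78

78


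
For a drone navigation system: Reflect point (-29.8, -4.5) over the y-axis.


Reflection over y-axis: (x,y) -> (-x,y)
(-29.8, -4.5) -> (29.8, -4.5)

(29.8, -4.5)


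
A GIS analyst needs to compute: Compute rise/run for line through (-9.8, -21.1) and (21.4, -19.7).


slope = (y2-y1)/(x2-x1) = ((-19.7)-(-21.1))/(21.4-(-9.8)) = 1.4/31.2 = 0.0449

0.0449


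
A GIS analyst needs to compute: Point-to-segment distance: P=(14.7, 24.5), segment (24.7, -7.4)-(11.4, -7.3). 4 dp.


Project P onto AB: t = 0.7699 (clamped to [0,1])
Closest point on segment: (14.4607, -7.323)
Distance: 31.8239

31.8239


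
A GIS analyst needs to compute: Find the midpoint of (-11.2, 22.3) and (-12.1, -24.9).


M = (((-11.2)+(-12.1))/2, (22.3+(-24.9))/2)
= (-11.65, -1.3)

(-11.65, -1.3)


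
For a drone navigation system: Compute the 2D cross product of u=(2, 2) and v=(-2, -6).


u x v = u_x*v_y - u_y*v_x = 2*(-6) - 2*(-2)
= (-12) - (-4) = -8

-8


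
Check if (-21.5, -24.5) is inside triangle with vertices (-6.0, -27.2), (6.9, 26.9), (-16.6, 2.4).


Cross products: AB x AP = 873.38, BC x BP = 512.1, CA x CP = -430.18
All same sign? no

No, outside


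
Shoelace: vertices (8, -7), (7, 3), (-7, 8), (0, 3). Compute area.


Shoelace sum: (8*3 - 7*(-7)) + (7*8 - (-7)*3) + ((-7)*3 - 0*8) + (0*(-7) - 8*3)
= 105
Area = |105|/2 = 52.5

52.5


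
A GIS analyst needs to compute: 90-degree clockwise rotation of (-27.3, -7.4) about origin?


90° CW: (x,y) -> (y, -x)
(-27.3,-7.4) -> (-7.4, 27.3)

(-7.4, 27.3)


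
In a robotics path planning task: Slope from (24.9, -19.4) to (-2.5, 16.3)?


slope = (y2-y1)/(x2-x1) = (16.3-(-19.4))/((-2.5)-24.9) = 35.7/(-27.4) = -1.3029

-1.3029


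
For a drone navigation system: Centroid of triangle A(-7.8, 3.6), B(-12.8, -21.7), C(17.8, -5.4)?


Centroid = ((x_A+x_B+x_C)/3, (y_A+y_B+y_C)/3)
= (((-7.8)+(-12.8)+17.8)/3, (3.6+(-21.7)+(-5.4))/3)
= (-0.9333, -7.8333)

(-0.9333, -7.8333)


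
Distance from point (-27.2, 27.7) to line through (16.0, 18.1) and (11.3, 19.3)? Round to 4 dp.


|cross product| = 6.72
|line direction| = sqrt(23.53) = 4.8508
Distance = 6.72/sqrt(23.53) = 1.3853

1.3853


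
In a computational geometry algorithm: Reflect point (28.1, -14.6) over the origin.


Reflection over origin: (x,y) -> (-x,-y)
(28.1, -14.6) -> (-28.1, 14.6)

(-28.1, 14.6)


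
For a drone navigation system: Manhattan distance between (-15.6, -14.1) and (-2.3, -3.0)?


|(-15.6)-(-2.3)| + |(-14.1)-(-3)| = 13.3 + 11.1 = 24.4

24.4


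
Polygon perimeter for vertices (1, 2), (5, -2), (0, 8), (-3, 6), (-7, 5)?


Sides: (1, 2)->(5, -2): sqrt(32) = 5.656854, (5, -2)->(0, 8): sqrt(125) = 11.18034, (0, 8)->(-3, 6): sqrt(13) = 3.605551, (-3, 6)->(-7, 5): sqrt(17) = 4.123106, (-7, 5)->(1, 2): sqrt(73) = 8.544004
Sum = 33.109855
Perimeter = 33.1099

33.1099


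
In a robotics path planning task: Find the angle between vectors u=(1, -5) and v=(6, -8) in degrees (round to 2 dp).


u.v = 46, |u| = sqrt(26) = 5.099, |v| = sqrt(100) = 10
cos(theta) = u.v/(|u||v|) = 46/sqrt(2600) = 0.902134
theta = acos(0.902134) = 25.56 degrees

25.56 degrees


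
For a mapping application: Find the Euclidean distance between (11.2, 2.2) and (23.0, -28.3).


dx=11.8, dy=-30.5
d^2 = 11.8^2 + (-30.5)^2 = 1069.49
d = sqrt(1069.49) = 32.7031

32.7031


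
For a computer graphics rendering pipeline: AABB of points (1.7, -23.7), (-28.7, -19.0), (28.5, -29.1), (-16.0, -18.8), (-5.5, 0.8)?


x range: [-28.7, 28.5]
y range: [-29.1, 0.8]
Bounding box: (-28.7,-29.1) to (28.5,0.8)

(-28.7,-29.1) to (28.5,0.8)


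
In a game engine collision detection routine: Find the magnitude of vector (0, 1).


|u| = sqrt(0^2 + 1^2) = sqrt(1) = 1

1


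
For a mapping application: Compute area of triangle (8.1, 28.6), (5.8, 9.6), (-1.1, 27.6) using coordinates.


Area = |x_A(y_B-y_C) + x_B(y_C-y_A) + x_C(y_A-y_B)|/2
= |(-145.8) + (-5.8) + (-20.9)|/2
= 172.5/2 = 86.25

86.25


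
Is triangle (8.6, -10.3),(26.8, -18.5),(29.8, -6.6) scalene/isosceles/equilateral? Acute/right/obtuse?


Side lengths squared: AB^2=398.48, BC^2=150.61, CA^2=463.13
Sorted: [150.61, 398.48, 463.13]
By sides: Scalene, By angles: Acute

Scalene, Acute


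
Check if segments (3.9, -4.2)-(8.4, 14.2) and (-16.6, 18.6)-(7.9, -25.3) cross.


Cross products: d1=341.35, d2=989.7, d3=479.8, d4=-168.55
d1*d2 < 0 and d3*d4 < 0? no

No, they don't intersect


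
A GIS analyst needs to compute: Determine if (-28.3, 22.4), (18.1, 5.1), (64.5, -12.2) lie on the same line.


Cross product: (18.1-(-28.3))*((-12.2)-22.4) - (5.1-22.4)*(64.5-(-28.3))
= 0

Yes, collinear


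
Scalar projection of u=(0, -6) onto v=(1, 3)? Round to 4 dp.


u.v = -18, |v| = sqrt(10) = 3.1623
Scalar projection = u.v / |v| = -18 / sqrt(10) = -5.6921

-5.6921


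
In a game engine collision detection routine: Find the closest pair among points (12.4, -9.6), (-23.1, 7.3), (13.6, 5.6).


d(P0,P1) = 39.3174, d(P0,P2) = 15.2473, d(P1,P2) = 36.7394
Closest: P0 and P2

Closest pair: (12.4, -9.6) and (13.6, 5.6), distance = 15.2473


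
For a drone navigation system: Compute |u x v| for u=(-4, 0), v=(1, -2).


|u x v| = |(-4)*(-2) - 0*1|
= |8 - 0| = 8

8


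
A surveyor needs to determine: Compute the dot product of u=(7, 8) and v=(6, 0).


u . v = u_x*v_x + u_y*v_y = 7*6 + 8*0
= 42 + 0 = 42

42


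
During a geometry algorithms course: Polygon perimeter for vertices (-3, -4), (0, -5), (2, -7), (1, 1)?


Sides: (-3, -4)->(0, -5): sqrt(10) = 3.162278, (0, -5)->(2, -7): sqrt(8) = 2.828427, (2, -7)->(1, 1): sqrt(65) = 8.062258, (1, 1)->(-3, -4): sqrt(41) = 6.403124
Sum = 20.456087
Perimeter = 20.4561

20.4561


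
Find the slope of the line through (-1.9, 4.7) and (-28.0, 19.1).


slope = (y2-y1)/(x2-x1) = (19.1-4.7)/((-28)-(-1.9)) = 14.4/(-26.1) = -0.5517

-0.5517


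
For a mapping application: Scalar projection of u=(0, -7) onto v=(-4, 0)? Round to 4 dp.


u.v = 0, |v| = sqrt(16) = 4
Scalar projection = u.v / |v| = 0 / sqrt(16) = 0

0


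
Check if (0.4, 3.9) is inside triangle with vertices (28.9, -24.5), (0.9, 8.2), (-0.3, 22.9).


Cross products: AB x AP = 136.75, BC x BP = 12.51, CA x CP = -521.62
All same sign? no

No, outside


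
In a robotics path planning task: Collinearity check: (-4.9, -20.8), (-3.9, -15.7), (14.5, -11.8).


Cross product: ((-3.9)-(-4.9))*((-11.8)-(-20.8)) - ((-15.7)-(-20.8))*(14.5-(-4.9))
= -89.94

No, not collinear


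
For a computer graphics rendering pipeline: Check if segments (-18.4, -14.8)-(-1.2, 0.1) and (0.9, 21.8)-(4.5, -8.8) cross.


Cross products: d1=-722.34, d2=-142.38, d3=341.95, d4=-238.01
d1*d2 < 0 and d3*d4 < 0? no

No, they don't intersect


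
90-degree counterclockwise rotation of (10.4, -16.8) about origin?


90° CCW: (x,y) -> (-y, x)
(10.4,-16.8) -> (16.8, 10.4)

(16.8, 10.4)


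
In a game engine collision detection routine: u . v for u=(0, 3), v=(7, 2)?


u . v = u_x*v_x + u_y*v_y = 0*7 + 3*2
= 0 + 6 = 6

6


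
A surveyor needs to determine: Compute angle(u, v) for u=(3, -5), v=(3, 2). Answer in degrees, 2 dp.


u.v = -1, |u| = sqrt(34) = 5.831, |v| = sqrt(13) = 3.6056
cos(theta) = u.v/(|u||v|) = -1/sqrt(442) = -0.047565
theta = acos(-0.047565) = 92.73 degrees

92.73 degrees


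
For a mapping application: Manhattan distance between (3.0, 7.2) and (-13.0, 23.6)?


|3-(-13)| + |7.2-23.6| = 16 + 16.4 = 32.4

32.4


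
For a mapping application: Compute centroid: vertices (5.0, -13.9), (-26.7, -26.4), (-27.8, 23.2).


Centroid = ((x_A+x_B+x_C)/3, (y_A+y_B+y_C)/3)
= ((5+(-26.7)+(-27.8))/3, ((-13.9)+(-26.4)+23.2)/3)
= (-16.5, -5.7)

(-16.5, -5.7)


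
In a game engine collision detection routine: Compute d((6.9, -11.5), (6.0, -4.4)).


dx=-0.9, dy=7.1
d^2 = (-0.9)^2 + 7.1^2 = 51.22
d = sqrt(51.22) = 7.1568

7.1568


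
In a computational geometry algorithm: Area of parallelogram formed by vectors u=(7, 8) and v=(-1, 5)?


|u x v| = |7*5 - 8*(-1)|
= |35 - (-8)| = 43

43


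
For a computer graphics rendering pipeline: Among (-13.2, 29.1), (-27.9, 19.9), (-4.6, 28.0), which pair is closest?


d(P0,P1) = 17.3416, d(P0,P2) = 8.6701, d(P1,P2) = 24.6678
Closest: P0 and P2

Closest pair: (-13.2, 29.1) and (-4.6, 28.0), distance = 8.6701


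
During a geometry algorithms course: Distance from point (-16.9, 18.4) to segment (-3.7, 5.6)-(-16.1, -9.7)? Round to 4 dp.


Project P onto AB: t = 0 (clamped to [0,1])
Closest point on segment: (-3.7, 5.6)
Distance: 18.387

18.387


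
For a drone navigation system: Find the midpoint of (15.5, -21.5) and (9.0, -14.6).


M = ((15.5+9)/2, ((-21.5)+(-14.6))/2)
= (12.25, -18.05)

(12.25, -18.05)


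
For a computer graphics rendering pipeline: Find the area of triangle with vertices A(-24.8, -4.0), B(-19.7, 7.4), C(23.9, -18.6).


Area = |x_A(y_B-y_C) + x_B(y_C-y_A) + x_C(y_A-y_B)|/2
= |(-644.8) + 287.62 + (-272.46)|/2
= 629.64/2 = 314.82

314.82


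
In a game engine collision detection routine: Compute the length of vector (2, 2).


|u| = sqrt(2^2 + 2^2) = sqrt(8) = 2.8284

2.8284


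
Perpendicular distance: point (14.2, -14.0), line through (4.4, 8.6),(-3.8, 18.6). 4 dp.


|cross product| = 87.32
|line direction| = sqrt(167.24) = 12.9321
Distance = 87.32/sqrt(167.24) = 6.7522

6.7522


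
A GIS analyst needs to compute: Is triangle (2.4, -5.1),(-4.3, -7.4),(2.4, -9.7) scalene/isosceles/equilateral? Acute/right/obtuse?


Side lengths squared: AB^2=50.18, BC^2=50.18, CA^2=21.16
Sorted: [21.16, 50.18, 50.18]
By sides: Isosceles, By angles: Acute

Isosceles, Acute


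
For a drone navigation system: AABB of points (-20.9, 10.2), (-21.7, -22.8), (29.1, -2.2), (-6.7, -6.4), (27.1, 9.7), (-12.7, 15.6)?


x range: [-21.7, 29.1]
y range: [-22.8, 15.6]
Bounding box: (-21.7,-22.8) to (29.1,15.6)

(-21.7,-22.8) to (29.1,15.6)


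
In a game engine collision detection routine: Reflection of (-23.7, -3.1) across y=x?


Reflection over y=x: (x,y) -> (y,x)
(-23.7, -3.1) -> (-3.1, -23.7)

(-3.1, -23.7)
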